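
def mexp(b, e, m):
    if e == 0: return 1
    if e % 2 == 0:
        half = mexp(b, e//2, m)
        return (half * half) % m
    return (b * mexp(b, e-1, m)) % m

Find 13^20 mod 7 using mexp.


mexp(13, 20, 7): e is even, compute mexp(13, 10, 7)
  mexp(13, 10, 7): e is even, compute mexp(13, 5, 7)
    mexp(13, 5, 7): e is odd, compute mexp(13, 4, 7)
      mexp(13, 4, 7): e is even, compute mexp(13, 2, 7)
        mexp(13, 2, 7): e is even, compute mexp(13, 1, 7)
          mexp(13, 1, 7): e is odd, compute mexp(13, 0, 7)
          mexp(13, 0, 7) = 1
          (13 * 1) % 7 = 6
        half=6, (6*6) % 7 = 1
      half=1, (1*1) % 7 = 1
    (13 * 1) % 7 = 6
  half=6, (6*6) % 7 = 1
half=1, (1*1) % 7 = 1

1


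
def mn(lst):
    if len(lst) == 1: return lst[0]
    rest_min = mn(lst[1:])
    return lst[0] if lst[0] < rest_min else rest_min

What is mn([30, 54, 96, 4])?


mn([30, 54, 96, 4]): compare 30 with mn([54, 96, 4])
mn([54, 96, 4]): compare 54 with mn([96, 4])
mn([96, 4]): compare 96 with mn([4])
mn([4]) = 4  (base case)
Compare 96 with 4 -> 4
Compare 54 with 4 -> 4
Compare 30 with 4 -> 4

4


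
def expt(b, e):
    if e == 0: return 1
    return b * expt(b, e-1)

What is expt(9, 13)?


expt(9, 13)
= 9 * expt(9, 12)
= 9 * 9 * expt(9, 11)
= 9 * 9 * 9 * expt(9, 10)
= 9 * 9 * 9 * 9 * expt(9, 9)
= 9 * 9 * 9 * 9 * 9 * expt(9, 8)
= 9 * 9 * 9 * 9 * 9 * 9 * expt(9, 7)
= 9 * 9 * 9 * 9 * 9 * 9 * 9 * expt(9, 6)
= 9 * 9 * 9 * 9 * 9 * 9 * 9 * 9 * expt(9, 5)
= 9 * 9 * 9 * 9 * 9 * 9 * 9 * 9 * 9 * expt(9, 4)
= 9 * 9 * 9 * 9 * 9 * 9 * 9 * 9 * 9 * 9 * expt(9, 3)
= 9 * 9 * 9 * 9 * 9 * 9 * 9 * 9 * 9 * 9 * 9 * expt(9, 2)
= 9 * 9 * 9 * 9 * 9 * 9 * 9 * 9 * 9 * 9 * 9 * 9 * expt(9, 1)
= 9 * 9 * 9 * 9 * 9 * 9 * 9 * 9 * 9 * 9 * 9 * 9 * 9 * expt(9, 0)
= 9 * 9 * 9 * 9 * 9 * 9 * 9 * 9 * 9 * 9 * 9 * 9 * 9 * 1
= 2541865828329

2541865828329


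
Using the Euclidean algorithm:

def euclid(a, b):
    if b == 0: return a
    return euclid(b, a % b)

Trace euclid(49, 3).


euclid(49, 3) = euclid(3, 1)
euclid(3, 1) = euclid(1, 0)
euclid(1, 0) = 1  (base case)

1


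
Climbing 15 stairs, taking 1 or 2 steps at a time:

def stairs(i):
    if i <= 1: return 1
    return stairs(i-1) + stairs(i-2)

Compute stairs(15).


Building up from base cases:
stairs(0) = 1
stairs(1) = 1
stairs(2) = stairs(1) + stairs(0) = 1 + 1 = 2
stairs(3) = stairs(2) + stairs(1) = 2 + 1 = 3
stairs(4) = stairs(3) + stairs(2) = 3 + 2 = 5
stairs(5) = stairs(4) + stairs(3) = 5 + 3 = 8
stairs(6) = stairs(5) + stairs(4) = 8 + 5 = 13
stairs(7) = stairs(6) + stairs(5) = 13 + 8 = 21
stairs(8) = stairs(7) + stairs(6) = 21 + 13 = 34
stairs(9) = stairs(8) + stairs(7) = 34 + 21 = 55
stairs(10) = stairs(9) + stairs(8) = 55 + 34 = 89
stairs(11) = stairs(10) + stairs(9) = 89 + 55 = 144
stairs(12) = stairs(11) + stairs(10) = 144 + 89 = 233
stairs(13) = stairs(12) + stairs(11) = 233 + 144 = 377
stairs(14) = stairs(13) + stairs(12) = 377 + 233 = 610
stairs(15) = stairs(14) + stairs(13) = 610 + 377 = 987

987


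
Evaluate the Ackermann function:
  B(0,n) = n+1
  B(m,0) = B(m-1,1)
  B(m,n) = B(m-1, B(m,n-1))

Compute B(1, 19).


B(1, 19) = B(0, B(1, 18))
  B(1, 18) = B(0, B(1, 17))
    B(1, 17) = B(0, B(1, 16))
      B(1, 16) = B(0, B(1, 15))
        B(1, 15) = B(0, B(1, 14))
          B(1, 14) = B(0, B(1, 13))
          B(1, 13) = B(0, B(1, 12))
          B(1, 12) = B(0, B(1, 11))
          B(1, 11) = B(0, B(1, 10))
          B(1, 10) = B(0, B(1, 9))
          B(1, 9) = B(0, B(1, 8))
          B(1, 8) = B(0, B(1, 7))
          B(1, 7) = B(0, B(1, 6))
          B(1, 6) = B(0, B(1, 5))
          B(1, 5) = B(0, B(1, 4))
          B(1, 4) = B(0, B(1, 3))
          B(1, 3) = B(0, B(1, 2))
          B(1, 2) = B(0, B(1, 1))
          B(1, 1) = B(0, B(1, 0))
          B(1, 0) = B(0, 1)
          B(0, 1) = 2
            = B(0, 2)
          B(0, 2) = 3
            = B(0, 3)
          B(0, 3) = 4
... (trace truncated)
Result: B(1, 19) = 21

21


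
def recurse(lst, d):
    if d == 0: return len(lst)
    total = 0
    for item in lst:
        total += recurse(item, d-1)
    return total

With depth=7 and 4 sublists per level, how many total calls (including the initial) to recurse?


At depth 0 (root): 1 call
At depth 1: each of 1 parents calls recurse on 4 children = 4 calls
At depth 2: each of 4 parents calls recurse on 4 children = 16 calls
At depth 3: each of 16 parents calls recurse on 4 children = 64 calls
At depth 4: each of 64 parents calls recurse on 4 children = 256 calls
At depth 5: each of 256 parents calls recurse on 4 children = 1024 calls
At depth 6: each of 1024 parents calls recurse on 4 children = 4096 calls
At depth 7: each of 4096 parents calls recurse on 4 children = 16384 calls
Total: 1 + 4 + 16 + 64 + 256 + 1024 + 4096 + 16384 = 21845

21845


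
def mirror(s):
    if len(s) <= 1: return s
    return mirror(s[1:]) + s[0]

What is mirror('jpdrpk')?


mirror('jpdrpk') = mirror('pdrpk') + 'j'
mirror('pdrpk') = mirror('drpk') + 'p'
mirror('drpk') = mirror('rpk') + 'd'
mirror('rpk') = mirror('pk') + 'r'
mirror('pk') = mirror('k') + 'p'
mirror('k') = 'k'  (base case)
Concatenating: 'k' + 'p' + 'r' + 'd' + 'p' + 'j' = 'kprdpj'

kprdpj


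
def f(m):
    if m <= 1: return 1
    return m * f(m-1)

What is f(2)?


f(2)
= 2 * f(1)
= 2 * 1
= 2

2


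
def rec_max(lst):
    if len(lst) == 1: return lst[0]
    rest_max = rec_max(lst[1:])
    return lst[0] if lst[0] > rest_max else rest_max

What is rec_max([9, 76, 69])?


rec_max([9, 76, 69]): compare 9 with rec_max([76, 69])
rec_max([76, 69]): compare 76 with rec_max([69])
rec_max([69]) = 69  (base case)
Compare 76 with 69 -> 76
Compare 9 with 76 -> 76

76


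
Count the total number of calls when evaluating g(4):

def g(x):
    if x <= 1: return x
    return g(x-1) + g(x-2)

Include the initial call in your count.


Let C(n) = total calls for g(n)
C(0) = 1, C(1) = 1
C(2) = 1 + C(1) + C(0) = 1 + 1 + 1 = 3
C(3) = 1 + C(2) + C(1) = 1 + 3 + 1 = 5
C(4) = 1 + C(3) + C(2) = 1 + 5 + 3 = 9

9


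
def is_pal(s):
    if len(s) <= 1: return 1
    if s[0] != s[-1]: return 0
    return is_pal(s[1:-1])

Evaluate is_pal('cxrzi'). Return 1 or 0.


is_pal('cxrzi'): s[0]='c' != s[-1]='i' -> return 0
Result: 0 (not a palindrome)

0


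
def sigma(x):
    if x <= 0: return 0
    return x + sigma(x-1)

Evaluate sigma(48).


sigma(48)
= 48 + 47 + 46 + 45 + 44 + 43 + 42 + 41 + 40 + 39 + 38 + 37 + 36 + 35 + 34 + 33 + 32 + 31 + 30 + 29 + 28 + 27 + 26 + 25 + 24 + 23 + 22 + 21 + 20 + 19 + 18 + 17 + 16 + 15 + 14 + 13 + 12 + 11 + 10 + 9 + 8 + 7 + 6 + 5 + 4 + 3 + 2 + 1 + sigma(0)
= 48 + 47 + 46 + 45 + 44 + 43 + 42 + 41 + 40 + 39 + 38 + 37 + 36 + 35 + 34 + 33 + 32 + 31 + 30 + 29 + 28 + 27 + 26 + 25 + 24 + 23 + 22 + 21 + 20 + 19 + 18 + 17 + 16 + 15 + 14 + 13 + 12 + 11 + 10 + 9 + 8 + 7 + 6 + 5 + 4 + 3 + 2 + 1 + 0
= 1176

1176


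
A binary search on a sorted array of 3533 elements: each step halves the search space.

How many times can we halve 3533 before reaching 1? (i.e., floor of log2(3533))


3533 / 2 = 1766
1766 / 2 = 883
883 / 2 = 441
441 / 2 = 220
220 / 2 = 110
110 / 2 = 55
55 / 2 = 27
27 / 2 = 13
13 / 2 = 6
6 / 2 = 3
3 / 2 = 1
Reached 1 after 11 halvings

11


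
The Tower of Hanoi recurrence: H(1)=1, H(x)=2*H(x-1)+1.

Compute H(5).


H(5) = 2 * H(4) + 1
H(4) = 2 * H(3) + 1
H(3) = 2 * H(2) + 1
H(2) = 2 * H(1) + 1
H(1) = 1  (base case)
H(2) = 2 * 1 + 1 = 3
H(3) = 2 * 3 + 1 = 7
H(4) = 2 * 7 + 1 = 15
H(5) = 2 * 15 + 1 = 31

31


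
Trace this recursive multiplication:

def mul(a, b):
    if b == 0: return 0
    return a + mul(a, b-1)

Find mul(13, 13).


mul(13, 13) = 13 + mul(13, 12)
mul(13, 12) = 13 + mul(13, 11)
mul(13, 11) = 13 + mul(13, 10)
mul(13, 10) = 13 + mul(13, 9)
mul(13, 9) = 13 + mul(13, 8)
mul(13, 8) = 13 + mul(13, 7)
mul(13, 7) = 13 + mul(13, 6)
mul(13, 6) = 13 + mul(13, 5)
mul(13, 5) = 13 + mul(13, 4)
mul(13, 4) = 13 + mul(13, 3)
mul(13, 3) = 13 + mul(13, 2)
mul(13, 2) = 13 + mul(13, 1)
mul(13, 1) = 13 + mul(13, 0)
mul(13, 0) = 0  (base case)
Total: 13 + 13 + 13 + 13 + 13 + 13 + 13 + 13 + 13 + 13 + 13 + 13 + 13 + 0 = 169

169


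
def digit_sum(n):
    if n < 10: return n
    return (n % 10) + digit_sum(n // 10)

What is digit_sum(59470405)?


digit_sum(59470405) = 5 + digit_sum(5947040)
digit_sum(5947040) = 0 + digit_sum(594704)
digit_sum(594704) = 4 + digit_sum(59470)
digit_sum(59470) = 0 + digit_sum(5947)
digit_sum(5947) = 7 + digit_sum(594)
digit_sum(594) = 4 + digit_sum(59)
digit_sum(59) = 9 + digit_sum(5)
digit_sum(5) = 5  (base case)
Total: 5 + 0 + 4 + 0 + 7 + 4 + 9 + 5 = 34

34


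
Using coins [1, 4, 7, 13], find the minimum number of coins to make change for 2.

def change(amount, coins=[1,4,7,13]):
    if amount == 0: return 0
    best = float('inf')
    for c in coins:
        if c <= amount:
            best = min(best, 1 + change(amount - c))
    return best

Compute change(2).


Building up with DP:
change(0) = 0
change(1) = min(1+change(0)=1+0=1) = 1
change(2) = min(1+change(1)=1+1=2) = 2

2


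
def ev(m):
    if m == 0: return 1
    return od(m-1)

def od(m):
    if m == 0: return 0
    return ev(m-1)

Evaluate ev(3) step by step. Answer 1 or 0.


ev(3) = od(2)
od(2) = ev(1)
ev(1) = od(0)
od(0) = 0  (base case)
Result: 0

0


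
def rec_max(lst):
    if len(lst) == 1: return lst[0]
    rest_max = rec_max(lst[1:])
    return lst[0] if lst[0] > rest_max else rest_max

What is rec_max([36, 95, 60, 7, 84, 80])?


rec_max([36, 95, 60, 7, 84, 80]): compare 36 with rec_max([95, 60, 7, 84, 80])
rec_max([95, 60, 7, 84, 80]): compare 95 with rec_max([60, 7, 84, 80])
rec_max([60, 7, 84, 80]): compare 60 with rec_max([7, 84, 80])
rec_max([7, 84, 80]): compare 7 with rec_max([84, 80])
rec_max([84, 80]): compare 84 with rec_max([80])
rec_max([80]) = 80  (base case)
Compare 84 with 80 -> 84
Compare 7 with 84 -> 84
Compare 60 with 84 -> 84
Compare 95 with 84 -> 95
Compare 36 with 95 -> 95

95


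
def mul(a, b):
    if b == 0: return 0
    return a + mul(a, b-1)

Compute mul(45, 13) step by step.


mul(45, 13) = 45 + mul(45, 12)
mul(45, 12) = 45 + mul(45, 11)
mul(45, 11) = 45 + mul(45, 10)
mul(45, 10) = 45 + mul(45, 9)
mul(45, 9) = 45 + mul(45, 8)
mul(45, 8) = 45 + mul(45, 7)
mul(45, 7) = 45 + mul(45, 6)
mul(45, 6) = 45 + mul(45, 5)
mul(45, 5) = 45 + mul(45, 4)
mul(45, 4) = 45 + mul(45, 3)
mul(45, 3) = 45 + mul(45, 2)
mul(45, 2) = 45 + mul(45, 1)
mul(45, 1) = 45 + mul(45, 0)
mul(45, 0) = 0  (base case)
Total: 45 + 45 + 45 + 45 + 45 + 45 + 45 + 45 + 45 + 45 + 45 + 45 + 45 + 0 = 585

585


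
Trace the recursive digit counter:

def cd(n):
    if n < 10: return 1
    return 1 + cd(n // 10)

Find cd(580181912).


cd(580181912) = 1 + cd(58018191)
cd(58018191) = 1 + cd(5801819)
cd(5801819) = 1 + cd(580181)
cd(580181) = 1 + cd(58018)
cd(58018) = 1 + cd(5801)
cd(5801) = 1 + cd(580)
cd(580) = 1 + cd(58)
cd(58) = 1 + cd(5)
cd(5) = 1  (base case: 5 < 10)
Unwinding: 1 + 1 + 1 + 1 + 1 + 1 + 1 + 1 + 1 = 9

9


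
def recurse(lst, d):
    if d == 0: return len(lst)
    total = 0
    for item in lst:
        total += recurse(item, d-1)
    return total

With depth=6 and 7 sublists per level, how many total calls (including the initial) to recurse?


At depth 0 (root): 1 call
At depth 1: each of 1 parents calls recurse on 7 children = 7 calls
At depth 2: each of 7 parents calls recurse on 7 children = 49 calls
At depth 3: each of 49 parents calls recurse on 7 children = 343 calls
At depth 4: each of 343 parents calls recurse on 7 children = 2401 calls
At depth 5: each of 2401 parents calls recurse on 7 children = 16807 calls
At depth 6: each of 16807 parents calls recurse on 7 children = 117649 calls
Total: 1 + 7 + 49 + 343 + 2401 + 16807 + 117649 = 137257

137257


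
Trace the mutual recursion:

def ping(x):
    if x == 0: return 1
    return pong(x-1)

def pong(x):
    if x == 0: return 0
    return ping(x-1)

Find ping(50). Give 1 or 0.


ping(50) = pong(49)
pong(49) = ping(48)
ping(48) = pong(47)
pong(47) = ping(46)
ping(46) = pong(45)
pong(45) = ping(44)
ping(44) = pong(43)
pong(43) = ping(42)
ping(42) = pong(41)
pong(41) = ping(40)
ping(40) = pong(39)
pong(39) = ping(38)
ping(38) = pong(37)
pong(37) = ping(36)
ping(36) = pong(35)
pong(35) = ping(34)
ping(34) = pong(33)
pong(33) = ping(32)
ping(32) = pong(31)
pong(31) = ping(30)
ping(30) = pong(29)
pong(29) = ping(28)
ping(28) = pong(27)
pong(27) = ping(26)
ping(26) = pong(25)
pong(25) = ping(24)
ping(24) = pong(23)
pong(23) = ping(22)
ping(22) = pong(21)
pong(21) = ping(20)
ping(20) = pong(19)
pong(19) = ping(18)
ping(18) = pong(17)
pong(17) = ping(16)
ping(16) = pong(15)
pong(15) = ping(14)
ping(14) = pong(13)
pong(13) = ping(12)
ping(12) = pong(11)
pong(11) = ping(10)
ping(10) = pong(9)
pong(9) = ping(8)
ping(8) = pong(7)
pong(7) = ping(6)
ping(6) = pong(5)
pong(5) = ping(4)
ping(4) = pong(3)
pong(3) = ping(2)
ping(2) = pong(1)
pong(1) = ping(0)
ping(0) = 1  (base case)
Result: 1

1


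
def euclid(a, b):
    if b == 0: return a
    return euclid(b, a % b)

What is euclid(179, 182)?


euclid(179, 182) = euclid(182, 179)
euclid(182, 179) = euclid(179, 3)
euclid(179, 3) = euclid(3, 2)
euclid(3, 2) = euclid(2, 1)
euclid(2, 1) = euclid(1, 0)
euclid(1, 0) = 1  (base case)

1


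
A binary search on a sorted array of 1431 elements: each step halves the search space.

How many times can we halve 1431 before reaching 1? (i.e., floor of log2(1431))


1431 / 2 = 715
715 / 2 = 357
357 / 2 = 178
178 / 2 = 89
89 / 2 = 44
44 / 2 = 22
22 / 2 = 11
11 / 2 = 5
5 / 2 = 2
2 / 2 = 1
Reached 1 after 10 halvings

10


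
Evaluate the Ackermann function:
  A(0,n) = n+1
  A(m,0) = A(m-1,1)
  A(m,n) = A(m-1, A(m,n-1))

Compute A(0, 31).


A(0, 31) = 32
Result: A(0, 31) = 32

32


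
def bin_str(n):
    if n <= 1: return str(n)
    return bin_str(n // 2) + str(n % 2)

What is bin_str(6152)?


bin_str(6152) = bin_str(3076) + '0'
bin_str(3076) = bin_str(1538) + '0'
bin_str(1538) = bin_str(769) + '0'
bin_str(769) = bin_str(384) + '1'
bin_str(384) = bin_str(192) + '0'
bin_str(192) = bin_str(96) + '0'
bin_str(96) = bin_str(48) + '0'
bin_str(48) = bin_str(24) + '0'
bin_str(24) = bin_str(12) + '0'
bin_str(12) = bin_str(6) + '0'
bin_str(6) = bin_str(3) + '0'
bin_str(3) = bin_str(1) + '1'
bin_str(1) = '1'  (base case)
Concatenating: '1' + '1' + '0' + '0' + '0' + '0' + '0' + '0' + '0' + '1' + '0' + '0' + '0' = '1100000001000'

1100000001000


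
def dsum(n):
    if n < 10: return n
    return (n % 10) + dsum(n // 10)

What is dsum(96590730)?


dsum(96590730) = 0 + dsum(9659073)
dsum(9659073) = 3 + dsum(965907)
dsum(965907) = 7 + dsum(96590)
dsum(96590) = 0 + dsum(9659)
dsum(9659) = 9 + dsum(965)
dsum(965) = 5 + dsum(96)
dsum(96) = 6 + dsum(9)
dsum(9) = 9  (base case)
Total: 0 + 3 + 7 + 0 + 9 + 5 + 6 + 9 = 39

39


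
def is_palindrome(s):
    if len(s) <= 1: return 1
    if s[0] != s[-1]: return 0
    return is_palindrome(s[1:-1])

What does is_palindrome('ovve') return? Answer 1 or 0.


is_palindrome('ovve'): s[0]='o' != s[-1]='e' -> return 0
Result: 0 (not a palindrome)

0


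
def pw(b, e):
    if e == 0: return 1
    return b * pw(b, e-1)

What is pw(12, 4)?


pw(12, 4)
= 12 * pw(12, 3)
= 12 * 12 * pw(12, 2)
= 12 * 12 * 12 * pw(12, 1)
= 12 * 12 * 12 * 12 * pw(12, 0)
= 12 * 12 * 12 * 12 * 1
= 20736

20736


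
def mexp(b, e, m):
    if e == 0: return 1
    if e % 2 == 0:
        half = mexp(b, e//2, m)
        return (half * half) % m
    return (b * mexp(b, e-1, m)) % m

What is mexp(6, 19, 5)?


mexp(6, 19, 5): e is odd, compute mexp(6, 18, 5)
  mexp(6, 18, 5): e is even, compute mexp(6, 9, 5)
    mexp(6, 9, 5): e is odd, compute mexp(6, 8, 5)
      mexp(6, 8, 5): e is even, compute mexp(6, 4, 5)
        mexp(6, 4, 5): e is even, compute mexp(6, 2, 5)
          mexp(6, 2, 5): e is even, compute mexp(6, 1, 5)
          mexp(6, 1, 5): e is odd, compute mexp(6, 0, 5)
          mexp(6, 0, 5) = 1
          (6 * 1) % 5 = 1
          half=1, (1*1) % 5 = 1
        half=1, (1*1) % 5 = 1
      half=1, (1*1) % 5 = 1
    (6 * 1) % 5 = 1
  half=1, (1*1) % 5 = 1
(6 * 1) % 5 = 1

1


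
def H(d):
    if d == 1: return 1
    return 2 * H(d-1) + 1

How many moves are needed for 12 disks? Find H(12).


H(12) = 2 * H(11) + 1
H(11) = 2 * H(10) + 1
H(10) = 2 * H(9) + 1
H(9) = 2 * H(8) + 1
H(8) = 2 * H(7) + 1
H(7) = 2 * H(6) + 1
H(6) = 2 * H(5) + 1
H(5) = 2 * H(4) + 1
H(4) = 2 * H(3) + 1
H(3) = 2 * H(2) + 1
H(2) = 2 * H(1) + 1
H(1) = 1  (base case)
H(2) = 2 * 1 + 1 = 3
H(3) = 2 * 3 + 1 = 7
H(4) = 2 * 7 + 1 = 15
H(5) = 2 * 15 + 1 = 31
H(6) = 2 * 31 + 1 = 63
H(7) = 2 * 63 + 1 = 127
H(8) = 2 * 127 + 1 = 255
H(9) = 2 * 255 + 1 = 511
H(10) = 2 * 511 + 1 = 1023
H(11) = 2 * 1023 + 1 = 2047
H(12) = 2 * 2047 + 1 = 4095

4095


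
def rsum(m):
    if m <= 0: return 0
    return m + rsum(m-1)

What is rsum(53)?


rsum(53)
= 53 + 52 + 51 + 50 + 49 + 48 + 47 + 46 + 45 + 44 + 43 + 42 + 41 + 40 + 39 + 38 + 37 + 36 + 35 + 34 + 33 + 32 + 31 + 30 + 29 + 28 + 27 + 26 + 25 + 24 + 23 + 22 + 21 + 20 + 19 + 18 + 17 + 16 + 15 + 14 + 13 + 12 + 11 + 10 + 9 + 8 + 7 + 6 + 5 + 4 + 3 + 2 + 1 + rsum(0)
= 53 + 52 + 51 + 50 + 49 + 48 + 47 + 46 + 45 + 44 + 43 + 42 + 41 + 40 + 39 + 38 + 37 + 36 + 35 + 34 + 33 + 32 + 31 + 30 + 29 + 28 + 27 + 26 + 25 + 24 + 23 + 22 + 21 + 20 + 19 + 18 + 17 + 16 + 15 + 14 + 13 + 12 + 11 + 10 + 9 + 8 + 7 + 6 + 5 + 4 + 3 + 2 + 1 + 0
= 1431

1431


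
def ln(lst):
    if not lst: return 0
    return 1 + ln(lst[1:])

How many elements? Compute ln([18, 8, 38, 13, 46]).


ln([18, 8, 38, 13, 46]) = 1 + ln([8, 38, 13, 46])
ln([8, 38, 13, 46]) = 1 + ln([38, 13, 46])
ln([38, 13, 46]) = 1 + ln([13, 46])
ln([13, 46]) = 1 + ln([46])
ln([46]) = 1 + ln([])
ln([]) = 0  (base case)
Unwinding: 1 + 1 + 1 + 1 + 1 + 0 = 5

5


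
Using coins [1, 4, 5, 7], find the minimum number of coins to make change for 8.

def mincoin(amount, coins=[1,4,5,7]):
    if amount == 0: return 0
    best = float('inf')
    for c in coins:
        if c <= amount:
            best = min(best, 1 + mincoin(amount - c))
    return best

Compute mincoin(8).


Building up with DP:
mincoin(0) = 0
mincoin(1) = min(1+mincoin(0)=1+0=1) = 1
mincoin(2) = min(1+mincoin(1)=1+1=2) = 2
mincoin(3) = min(1+mincoin(2)=1+2=3) = 3
mincoin(4) = min(1+mincoin(3)=1+3=4, 1+mincoin(0)=1+0=1) = 1
mincoin(5) = min(1+mincoin(4)=1+1=2, 1+mincoin(1)=1+1=2, 1+mincoin(0)=1+0=1) = 1
mincoin(6) = min(1+mincoin(5)=1+1=2, 1+mincoin(2)=1+2=3, 1+mincoin(1)=1+1=2) = 2
mincoin(7) = min(1+mincoin(6)=1+2=3, 1+mincoin(3)=1+3=4, 1+mincoin(2)=1+2=3, 1+mincoin(0)=1+0=1) = 1
mincoin(8) = min(1+mincoin(7)=1+1=2, 1+mincoin(4)=1+1=2, 1+mincoin(3)=1+3=4, 1+mincoin(1)=1+1=2) = 2

2


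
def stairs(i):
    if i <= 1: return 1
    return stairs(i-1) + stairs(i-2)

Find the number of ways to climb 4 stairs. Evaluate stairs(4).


Building up from base cases:
stairs(0) = 1
stairs(1) = 1
stairs(2) = stairs(1) + stairs(0) = 1 + 1 = 2
stairs(3) = stairs(2) + stairs(1) = 2 + 1 = 3
stairs(4) = stairs(3) + stairs(2) = 3 + 2 = 5

5


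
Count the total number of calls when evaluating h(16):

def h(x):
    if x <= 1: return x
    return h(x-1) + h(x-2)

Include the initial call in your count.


Let C(n) = total calls for h(n)
C(0) = 1, C(1) = 1
C(2) = 1 + C(1) + C(0) = 1 + 1 + 1 = 3
C(3) = 1 + C(2) + C(1) = 1 + 3 + 1 = 5
C(4) = 1 + C(3) + C(2) = 1 + 5 + 3 = 9
C(5) = 1 + C(4) + C(3) = 1 + 9 + 5 = 15
C(6) = 1 + C(5) + C(4) = 1 + 15 + 9 = 25
C(7) = 1 + C(6) + C(5) = 1 + 25 + 15 = 41
C(8) = 1 + C(7) + C(6) = 1 + 41 + 25 = 67
C(9) = 1 + C(8) + C(7) = 1 + 67 + 41 = 109
C(10) = 1 + C(9) + C(8) = 1 + 109 + 67 = 177
C(11) = 1 + C(10) + C(9) = 1 + 177 + 109 = 287
C(12) = 1 + C(11) + C(10) = 1 + 287 + 177 = 465
C(13) = 1 + C(12) + C(11) = 1 + 465 + 287 = 753
C(14) = 1 + C(13) + C(12) = 1 + 753 + 465 = 1219
C(15) = 1 + C(14) + C(13) = 1 + 1219 + 753 = 1973
C(16) = 1 + C(15) + C(14) = 1 + 1973 + 1219 = 3193

3193


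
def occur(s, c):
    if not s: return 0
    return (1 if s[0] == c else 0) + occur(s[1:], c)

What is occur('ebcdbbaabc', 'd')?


s[0]='e' != 'd' -> 0
s[0]='b' != 'd' -> 0
s[0]='c' != 'd' -> 0
s[0]='d' == 'd' -> 1
s[0]='b' != 'd' -> 0
s[0]='b' != 'd' -> 0
s[0]='a' != 'd' -> 0
s[0]='a' != 'd' -> 0
s[0]='b' != 'd' -> 0
s[0]='c' != 'd' -> 0
Sum: 0 + 0 + 0 + 1 + 0 + 0 + 0 + 0 + 0 + 0 = 1

1


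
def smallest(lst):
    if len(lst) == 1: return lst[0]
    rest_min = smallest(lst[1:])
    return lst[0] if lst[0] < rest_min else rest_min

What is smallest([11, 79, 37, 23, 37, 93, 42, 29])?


smallest([11, 79, 37, 23, 37, 93, 42, 29]): compare 11 with smallest([79, 37, 23, 37, 93, 42, 29])
smallest([79, 37, 23, 37, 93, 42, 29]): compare 79 with smallest([37, 23, 37, 93, 42, 29])
smallest([37, 23, 37, 93, 42, 29]): compare 37 with smallest([23, 37, 93, 42, 29])
smallest([23, 37, 93, 42, 29]): compare 23 with smallest([37, 93, 42, 29])
smallest([37, 93, 42, 29]): compare 37 with smallest([93, 42, 29])
smallest([93, 42, 29]): compare 93 with smallest([42, 29])
smallest([42, 29]): compare 42 with smallest([29])
smallest([29]) = 29  (base case)
Compare 42 with 29 -> 29
Compare 93 with 29 -> 29
Compare 37 with 29 -> 29
Compare 23 with 29 -> 23
Compare 37 with 23 -> 23
Compare 79 with 23 -> 23
Compare 11 with 23 -> 11

11


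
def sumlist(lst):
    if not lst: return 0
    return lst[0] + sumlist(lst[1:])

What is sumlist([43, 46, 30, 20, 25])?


sumlist([43, 46, 30, 20, 25]) = 43 + sumlist([46, 30, 20, 25])
sumlist([46, 30, 20, 25]) = 46 + sumlist([30, 20, 25])
sumlist([30, 20, 25]) = 30 + sumlist([20, 25])
sumlist([20, 25]) = 20 + sumlist([25])
sumlist([25]) = 25 + sumlist([])
sumlist([]) = 0  (base case)
Total: 43 + 46 + 30 + 20 + 25 + 0 = 164

164


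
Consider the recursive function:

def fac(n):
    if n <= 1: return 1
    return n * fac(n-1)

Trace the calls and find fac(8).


fac(8)
= 8 * fac(7)
= 8 * 7 * fac(6)
= 8 * 7 * 6 * fac(5)
= 8 * 7 * 6 * 5 * fac(4)
= 8 * 7 * 6 * 5 * 4 * fac(3)
= 8 * 7 * 6 * 5 * 4 * 3 * fac(2)
= 8 * 7 * 6 * 5 * 4 * 3 * 2 * fac(1)
= 8 * 7 * 6 * 5 * 4 * 3 * 2 * 1
= 40320

40320


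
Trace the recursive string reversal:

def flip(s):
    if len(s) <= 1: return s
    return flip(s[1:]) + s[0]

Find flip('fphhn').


flip('fphhn') = flip('phhn') + 'f'
flip('phhn') = flip('hhn') + 'p'
flip('hhn') = flip('hn') + 'h'
flip('hn') = flip('n') + 'h'
flip('n') = 'n'  (base case)
Concatenating: 'n' + 'h' + 'h' + 'p' + 'f' = 'nhhpf'

nhhpf


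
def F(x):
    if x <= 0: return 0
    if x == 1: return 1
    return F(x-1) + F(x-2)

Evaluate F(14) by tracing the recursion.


Computing F(14) bottom-up:
F(0) = 0
F(1) = 1
F(2) = F(1) + F(0) = 1 + 0 = 1
F(3) = F(2) + F(1) = 1 + 1 = 2
F(4) = F(3) + F(2) = 2 + 1 = 3
F(5) = F(4) + F(3) = 3 + 2 = 5
F(6) = F(5) + F(4) = 5 + 3 = 8
F(7) = F(6) + F(5) = 8 + 5 = 13
F(8) = F(7) + F(6) = 13 + 8 = 21
F(9) = F(8) + F(7) = 21 + 13 = 34
F(10) = F(9) + F(8) = 34 + 21 = 55
F(11) = F(10) + F(9) = 55 + 34 = 89
F(12) = F(11) + F(10) = 89 + 55 = 144
F(13) = F(12) + F(11) = 144 + 89 = 233
F(14) = F(13) + F(12) = 233 + 144 = 377

377


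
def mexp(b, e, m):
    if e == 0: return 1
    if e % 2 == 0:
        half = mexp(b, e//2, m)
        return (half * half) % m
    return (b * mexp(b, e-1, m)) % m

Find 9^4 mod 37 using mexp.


mexp(9, 4, 37): e is even, compute mexp(9, 2, 37)
  mexp(9, 2, 37): e is even, compute mexp(9, 1, 37)
    mexp(9, 1, 37): e is odd, compute mexp(9, 0, 37)
      mexp(9, 0, 37) = 1
    (9 * 1) % 37 = 9
  half=9, (9*9) % 37 = 7
half=7, (7*7) % 37 = 12

12


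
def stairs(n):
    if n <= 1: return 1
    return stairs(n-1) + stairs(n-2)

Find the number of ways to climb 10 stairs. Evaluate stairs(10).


Building up from base cases:
stairs(0) = 1
stairs(1) = 1
stairs(2) = stairs(1) + stairs(0) = 1 + 1 = 2
stairs(3) = stairs(2) + stairs(1) = 2 + 1 = 3
stairs(4) = stairs(3) + stairs(2) = 3 + 2 = 5
stairs(5) = stairs(4) + stairs(3) = 5 + 3 = 8
stairs(6) = stairs(5) + stairs(4) = 8 + 5 = 13
stairs(7) = stairs(6) + stairs(5) = 13 + 8 = 21
stairs(8) = stairs(7) + stairs(6) = 21 + 13 = 34
stairs(9) = stairs(8) + stairs(7) = 34 + 21 = 55
stairs(10) = stairs(9) + stairs(8) = 55 + 34 = 89

89


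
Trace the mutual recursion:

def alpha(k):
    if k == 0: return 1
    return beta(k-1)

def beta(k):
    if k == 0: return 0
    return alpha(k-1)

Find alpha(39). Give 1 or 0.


alpha(39) = beta(38)
beta(38) = alpha(37)
alpha(37) = beta(36)
beta(36) = alpha(35)
alpha(35) = beta(34)
beta(34) = alpha(33)
alpha(33) = beta(32)
beta(32) = alpha(31)
alpha(31) = beta(30)
beta(30) = alpha(29)
alpha(29) = beta(28)
beta(28) = alpha(27)
alpha(27) = beta(26)
beta(26) = alpha(25)
alpha(25) = beta(24)
beta(24) = alpha(23)
alpha(23) = beta(22)
beta(22) = alpha(21)
alpha(21) = beta(20)
beta(20) = alpha(19)
alpha(19) = beta(18)
beta(18) = alpha(17)
alpha(17) = beta(16)
beta(16) = alpha(15)
alpha(15) = beta(14)
beta(14) = alpha(13)
alpha(13) = beta(12)
beta(12) = alpha(11)
alpha(11) = beta(10)
beta(10) = alpha(9)
alpha(9) = beta(8)
beta(8) = alpha(7)
alpha(7) = beta(6)
beta(6) = alpha(5)
alpha(5) = beta(4)
beta(4) = alpha(3)
alpha(3) = beta(2)
beta(2) = alpha(1)
alpha(1) = beta(0)
beta(0) = 0  (base case)
Result: 0

0


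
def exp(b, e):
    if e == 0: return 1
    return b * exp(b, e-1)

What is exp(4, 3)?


exp(4, 3)
= 4 * exp(4, 2)
= 4 * 4 * exp(4, 1)
= 4 * 4 * 4 * exp(4, 0)
= 4 * 4 * 4 * 1
= 64

64


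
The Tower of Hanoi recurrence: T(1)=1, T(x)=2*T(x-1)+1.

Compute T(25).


T(25) = 2 * T(24) + 1
T(24) = 2 * T(23) + 1
T(23) = 2 * T(22) + 1
T(22) = 2 * T(21) + 1
T(21) = 2 * T(20) + 1
T(20) = 2 * T(19) + 1
T(19) = 2 * T(18) + 1
T(18) = 2 * T(17) + 1
T(17) = 2 * T(16) + 1
T(16) = 2 * T(15) + 1
T(15) = 2 * T(14) + 1
T(14) = 2 * T(13) + 1
T(13) = 2 * T(12) + 1
T(12) = 2 * T(11) + 1
T(11) = 2 * T(10) + 1
T(10) = 2 * T(9) + 1
T(9) = 2 * T(8) + 1
T(8) = 2 * T(7) + 1
T(7) = 2 * T(6) + 1
T(6) = 2 * T(5) + 1
T(5) = 2 * T(4) + 1
T(4) = 2 * T(3) + 1
T(3) = 2 * T(2) + 1
T(2) = 2 * T(1) + 1
T(1) = 1  (base case)
T(2) = 2 * 1 + 1 = 3
T(3) = 2 * 3 + 1 = 7
T(4) = 2 * 7 + 1 = 15
T(5) = 2 * 15 + 1 = 31
T(6) = 2 * 31 + 1 = 63
T(7) = 2 * 63 + 1 = 127
T(8) = 2 * 127 + 1 = 255
T(9) = 2 * 255 + 1 = 511
T(10) = 2 * 511 + 1 = 1023
T(11) = 2 * 1023 + 1 = 2047
T(12) = 2 * 2047 + 1 = 4095
T(13) = 2 * 4095 + 1 = 8191
T(14) = 2 * 8191 + 1 = 16383
T(15) = 2 * 16383 + 1 = 32767
T(16) = 2 * 32767 + 1 = 65535
T(17) = 2 * 65535 + 1 = 131071
T(18) = 2 * 131071 + 1 = 262143
T(19) = 2 * 262143 + 1 = 524287
T(20) = 2 * 524287 + 1 = 1048575
T(21) = 2 * 1048575 + 1 = 2097151
T(22) = 2 * 2097151 + 1 = 4194303
T(23) = 2 * 4194303 + 1 = 8388607
T(24) = 2 * 8388607 + 1 = 16777215
T(25) = 2 * 16777215 + 1 = 33554431

33554431


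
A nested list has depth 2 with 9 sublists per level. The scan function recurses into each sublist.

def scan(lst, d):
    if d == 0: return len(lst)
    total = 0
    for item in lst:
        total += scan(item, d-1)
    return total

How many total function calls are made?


At depth 0 (root): 1 call
At depth 1: each of 1 parents calls scan on 9 children = 9 calls
At depth 2: each of 9 parents calls scan on 9 children = 81 calls
Total: 1 + 9 + 81 = 91

91


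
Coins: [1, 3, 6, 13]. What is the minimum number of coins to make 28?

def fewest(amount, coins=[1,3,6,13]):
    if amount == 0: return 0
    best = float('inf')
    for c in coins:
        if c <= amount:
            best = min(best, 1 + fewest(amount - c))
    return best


Building up with DP:
fewest(0) = 0
fewest(1) = min(1+fewest(0)=1+0=1) = 1
fewest(2) = min(1+fewest(1)=1+1=2) = 2
fewest(3) = min(1+fewest(2)=1+2=3, 1+fewest(0)=1+0=1) = 1
fewest(4) = min(1+fewest(3)=1+1=2, 1+fewest(1)=1+1=2) = 2
fewest(5) = min(1+fewest(4)=1+2=3, 1+fewest(2)=1+2=3) = 3
fewest(6) = min(1+fewest(5)=1+3=4, 1+fewest(3)=1+1=2, 1+fewest(0)=1+0=1) = 1
fewest(7) = min(1+fewest(6)=1+1=2, 1+fewest(4)=1+2=3, 1+fewest(1)=1+1=2) = 2
fewest(8) = min(1+fewest(7)=1+2=3, 1+fewest(5)=1+3=4, 1+fewest(2)=1+2=3) = 3
fewest(9) = min(1+fewest(8)=1+3=4, 1+fewest(6)=1+1=2, 1+fewest(3)=1+1=2) = 2
fewest(10) = min(1+fewest(9)=1+2=3, 1+fewest(7)=1+2=3, 1+fewest(4)=1+2=3) = 3
fewest(11) = min(1+fewest(10)=1+3=4, 1+fewest(8)=1+3=4, 1+fewest(5)=1+3=4) = 4
fewest(12) = min(1+fewest(11)=1+4=5, 1+fewest(9)=1+2=3, 1+fewest(6)=1+1=2) = 2
fewest(13) = min(1+fewest(12)=1+2=3, 1+fewest(10)=1+3=4, 1+fewest(7)=1+2=3, 1+fewest(0)=1+0=1) = 1
fewest(14) = min(1+fewest(13)=1+1=2, 1+fewest(11)=1+4=5, 1+fewest(8)=1+3=4, 1+fewest(1)=1+1=2) = 2
fewest(15) = min(1+fewest(14)=1+2=3, 1+fewest(12)=1+2=3, 1+fewest(9)=1+2=3, 1+fewest(2)=1+2=3) = 3
fewest(16) = min(1+fewest(15)=1+3=4, 1+fewest(13)=1+1=2, 1+fewest(10)=1+3=4, 1+fewest(3)=1+1=2) = 2
fewest(17) = min(1+fewest(16)=1+2=3, 1+fewest(14)=1+2=3, 1+fewest(11)=1+4=5, 1+fewest(4)=1+2=3) = 3
fewest(18) = min(1+fewest(17)=1+3=4, 1+fewest(15)=1+3=4, 1+fewest(12)=1+2=3, 1+fewest(5)=1+3=4) = 3
fewest(19) = min(1+fewest(18)=1+3=4, 1+fewest(16)=1+2=3, 1+fewest(13)=1+1=2, 1+fewest(6)=1+1=2) = 2
fewest(20) = min(1+fewest(19)=1+2=3, 1+fewest(17)=1+3=4, 1+fewest(14)=1+2=3, 1+fewest(7)=1+2=3) = 3
fewest(21) = min(1+fewest(20)=1+3=4, 1+fewest(18)=1+3=4, 1+fewest(15)=1+3=4, 1+fewest(8)=1+3=4) = 4
fewest(22) = min(1+fewest(21)=1+4=5, 1+fewest(19)=1+2=3, 1+fewest(16)=1+2=3, 1+fewest(9)=1+2=3) = 3
fewest(23) = min(1+fewest(22)=1+3=4, 1+fewest(20)=1+3=4, 1+fewest(17)=1+3=4, 1+fewest(10)=1+3=4) = 4
fewest(24) = min(1+fewest(23)=1+4=5, 1+fewest(21)=1+4=5, 1+fewest(18)=1+3=4, 1+fewest(11)=1+4=5) = 4
fewest(25) = min(1+fewest(24)=1+4=5, 1+fewest(22)=1+3=4, 1+fewest(19)=1+2=3, 1+fewest(12)=1+2=3) = 3
fewest(26) = min(1+fewest(25)=1+3=4, 1+fewest(23)=1+4=5, 1+fewest(20)=1+3=4, 1+fewest(13)=1+1=2) = 2
fewest(27) = min(1+fewest(26)=1+2=3, 1+fewest(24)=1+4=5, 1+fewest(21)=1+4=5, 1+fewest(14)=1+2=3) = 3
fewest(28) = min(1+fewest(27)=1+3=4, 1+fewest(25)=1+3=4, 1+fewest(22)=1+3=4, 1+fewest(15)=1+3=4) = 4

4


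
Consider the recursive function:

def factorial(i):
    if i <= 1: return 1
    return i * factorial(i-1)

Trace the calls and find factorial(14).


factorial(14)
= 14 * factorial(13)
= 14 * 13 * factorial(12)
= 14 * 13 * 12 * factorial(11)
= 14 * 13 * 12 * 11 * factorial(10)
= 14 * 13 * 12 * 11 * 10 * factorial(9)
= 14 * 13 * 12 * 11 * 10 * 9 * factorial(8)
= 14 * 13 * 12 * 11 * 10 * 9 * 8 * factorial(7)
= 14 * 13 * 12 * 11 * 10 * 9 * 8 * 7 * factorial(6)
= 14 * 13 * 12 * 11 * 10 * 9 * 8 * 7 * 6 * factorial(5)
= 14 * 13 * 12 * 11 * 10 * 9 * 8 * 7 * 6 * 5 * factorial(4)
= 14 * 13 * 12 * 11 * 10 * 9 * 8 * 7 * 6 * 5 * 4 * factorial(3)
= 14 * 13 * 12 * 11 * 10 * 9 * 8 * 7 * 6 * 5 * 4 * 3 * factorial(2)
= 14 * 13 * 12 * 11 * 10 * 9 * 8 * 7 * 6 * 5 * 4 * 3 * 2 * factorial(1)
= 14 * 13 * 12 * 11 * 10 * 9 * 8 * 7 * 6 * 5 * 4 * 3 * 2 * 1
= 87178291200

87178291200


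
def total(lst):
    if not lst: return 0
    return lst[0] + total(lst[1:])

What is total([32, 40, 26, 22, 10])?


total([32, 40, 26, 22, 10]) = 32 + total([40, 26, 22, 10])
total([40, 26, 22, 10]) = 40 + total([26, 22, 10])
total([26, 22, 10]) = 26 + total([22, 10])
total([22, 10]) = 22 + total([10])
total([10]) = 10 + total([])
total([]) = 0  (base case)
Total: 32 + 40 + 26 + 22 + 10 + 0 = 130

130


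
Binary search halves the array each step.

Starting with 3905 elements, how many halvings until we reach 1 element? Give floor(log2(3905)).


3905 / 2 = 1952
1952 / 2 = 976
976 / 2 = 488
488 / 2 = 244
244 / 2 = 122
122 / 2 = 61
61 / 2 = 30
30 / 2 = 15
15 / 2 = 7
7 / 2 = 3
3 / 2 = 1
Reached 1 after 11 halvings

11


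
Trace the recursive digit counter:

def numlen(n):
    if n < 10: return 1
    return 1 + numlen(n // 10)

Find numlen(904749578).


numlen(904749578) = 1 + numlen(90474957)
numlen(90474957) = 1 + numlen(9047495)
numlen(9047495) = 1 + numlen(904749)
numlen(904749) = 1 + numlen(90474)
numlen(90474) = 1 + numlen(9047)
numlen(9047) = 1 + numlen(904)
numlen(904) = 1 + numlen(90)
numlen(90) = 1 + numlen(9)
numlen(9) = 1  (base case: 9 < 10)
Unwinding: 1 + 1 + 1 + 1 + 1 + 1 + 1 + 1 + 1 = 9

9


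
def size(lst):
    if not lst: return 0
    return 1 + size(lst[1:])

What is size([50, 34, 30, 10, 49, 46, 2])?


size([50, 34, 30, 10, 49, 46, 2]) = 1 + size([34, 30, 10, 49, 46, 2])
size([34, 30, 10, 49, 46, 2]) = 1 + size([30, 10, 49, 46, 2])
size([30, 10, 49, 46, 2]) = 1 + size([10, 49, 46, 2])
size([10, 49, 46, 2]) = 1 + size([49, 46, 2])
size([49, 46, 2]) = 1 + size([46, 2])
size([46, 2]) = 1 + size([2])
size([2]) = 1 + size([])
size([]) = 0  (base case)
Unwinding: 1 + 1 + 1 + 1 + 1 + 1 + 1 + 0 = 7

7


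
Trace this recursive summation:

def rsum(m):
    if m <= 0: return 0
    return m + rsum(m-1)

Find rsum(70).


rsum(70)
= 70 + 69 + 68 + 67 + 66 + 65 + 64 + 63 + 62 + 61 + 60 + 59 + 58 + 57 + 56 + 55 + 54 + 53 + 52 + 51 + 50 + 49 + 48 + 47 + 46 + 45 + 44 + 43 + 42 + 41 + 40 + 39 + 38 + 37 + 36 + 35 + 34 + 33 + 32 + 31 + 30 + 29 + 28 + 27 + 26 + 25 + 24 + 23 + 22 + 21 + 20 + 19 + 18 + 17 + 16 + 15 + 14 + 13 + 12 + 11 + 10 + 9 + 8 + 7 + 6 + 5 + 4 + 3 + 2 + 1 + rsum(0)
= 70 + 69 + 68 + 67 + 66 + 65 + 64 + 63 + 62 + 61 + 60 + 59 + 58 + 57 + 56 + 55 + 54 + 53 + 52 + 51 + 50 + 49 + 48 + 47 + 46 + 45 + 44 + 43 + 42 + 41 + 40 + 39 + 38 + 37 + 36 + 35 + 34 + 33 + 32 + 31 + 30 + 29 + 28 + 27 + 26 + 25 + 24 + 23 + 22 + 21 + 20 + 19 + 18 + 17 + 16 + 15 + 14 + 13 + 12 + 11 + 10 + 9 + 8 + 7 + 6 + 5 + 4 + 3 + 2 + 1 + 0
= 2485

2485


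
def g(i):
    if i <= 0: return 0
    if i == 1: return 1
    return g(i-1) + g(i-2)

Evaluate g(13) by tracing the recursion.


Computing g(13) bottom-up:
g(0) = 0
g(1) = 1
g(2) = g(1) + g(0) = 1 + 0 = 1
g(3) = g(2) + g(1) = 1 + 1 = 2
g(4) = g(3) + g(2) = 2 + 1 = 3
g(5) = g(4) + g(3) = 3 + 2 = 5
g(6) = g(5) + g(4) = 5 + 3 = 8
g(7) = g(6) + g(5) = 8 + 5 = 13
g(8) = g(7) + g(6) = 13 + 8 = 21
g(9) = g(8) + g(7) = 21 + 13 = 34
g(10) = g(9) + g(8) = 34 + 21 = 55
g(11) = g(10) + g(9) = 55 + 34 = 89
g(12) = g(11) + g(10) = 89 + 55 = 144
g(13) = g(12) + g(11) = 144 + 89 = 233

233


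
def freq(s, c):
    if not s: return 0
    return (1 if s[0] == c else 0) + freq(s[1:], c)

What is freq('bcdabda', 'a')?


s[0]='b' != 'a' -> 0
s[0]='c' != 'a' -> 0
s[0]='d' != 'a' -> 0
s[0]='a' == 'a' -> 1
s[0]='b' != 'a' -> 0
s[0]='d' != 'a' -> 0
s[0]='a' == 'a' -> 1
Sum: 0 + 0 + 0 + 1 + 0 + 0 + 1 = 2

2


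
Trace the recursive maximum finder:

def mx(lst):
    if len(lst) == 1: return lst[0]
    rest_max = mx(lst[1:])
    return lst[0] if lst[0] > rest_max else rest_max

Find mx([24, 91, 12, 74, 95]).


mx([24, 91, 12, 74, 95]): compare 24 with mx([91, 12, 74, 95])
mx([91, 12, 74, 95]): compare 91 with mx([12, 74, 95])
mx([12, 74, 95]): compare 12 with mx([74, 95])
mx([74, 95]): compare 74 with mx([95])
mx([95]) = 95  (base case)
Compare 74 with 95 -> 95
Compare 12 with 95 -> 95
Compare 91 with 95 -> 95
Compare 24 with 95 -> 95

95


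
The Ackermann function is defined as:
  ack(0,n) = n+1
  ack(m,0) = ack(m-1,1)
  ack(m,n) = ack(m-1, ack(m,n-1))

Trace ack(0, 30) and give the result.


ack(0, 30) = 31
Result: ack(0, 30) = 31

31


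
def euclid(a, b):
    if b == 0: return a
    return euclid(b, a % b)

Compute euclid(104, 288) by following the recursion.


euclid(104, 288) = euclid(288, 104)
euclid(288, 104) = euclid(104, 80)
euclid(104, 80) = euclid(80, 24)
euclid(80, 24) = euclid(24, 8)
euclid(24, 8) = euclid(8, 0)
euclid(8, 0) = 8  (base case)

8


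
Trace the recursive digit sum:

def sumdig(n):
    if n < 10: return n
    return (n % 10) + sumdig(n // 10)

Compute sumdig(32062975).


sumdig(32062975) = 5 + sumdig(3206297)
sumdig(3206297) = 7 + sumdig(320629)
sumdig(320629) = 9 + sumdig(32062)
sumdig(32062) = 2 + sumdig(3206)
sumdig(3206) = 6 + sumdig(320)
sumdig(320) = 0 + sumdig(32)
sumdig(32) = 2 + sumdig(3)
sumdig(3) = 3  (base case)
Total: 5 + 7 + 9 + 2 + 6 + 0 + 2 + 3 = 34

34


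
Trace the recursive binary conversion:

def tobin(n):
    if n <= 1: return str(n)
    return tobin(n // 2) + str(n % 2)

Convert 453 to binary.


tobin(453) = tobin(226) + '1'
tobin(226) = tobin(113) + '0'
tobin(113) = tobin(56) + '1'
tobin(56) = tobin(28) + '0'
tobin(28) = tobin(14) + '0'
tobin(14) = tobin(7) + '0'
tobin(7) = tobin(3) + '1'
tobin(3) = tobin(1) + '1'
tobin(1) = '1'  (base case)
Concatenating: '1' + '1' + '1' + '0' + '0' + '0' + '1' + '0' + '1' = '111000101'

111000101


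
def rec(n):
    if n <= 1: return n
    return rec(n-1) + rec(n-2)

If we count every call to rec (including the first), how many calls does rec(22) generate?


Let C(n) = total calls for rec(n)
C(0) = 1, C(1) = 1
C(2) = 1 + C(1) + C(0) = 1 + 1 + 1 = 3
C(3) = 1 + C(2) + C(1) = 1 + 3 + 1 = 5
C(4) = 1 + C(3) + C(2) = 1 + 5 + 3 = 9
C(5) = 1 + C(4) + C(3) = 1 + 9 + 5 = 15
C(6) = 1 + C(5) + C(4) = 1 + 15 + 9 = 25
C(7) = 1 + C(6) + C(5) = 1 + 25 + 15 = 41
C(8) = 1 + C(7) + C(6) = 1 + 41 + 25 = 67
C(9) = 1 + C(8) + C(7) = 1 + 67 + 41 = 109
C(10) = 1 + C(9) + C(8) = 1 + 109 + 67 = 177
C(11) = 1 + C(10) + C(9) = 1 + 177 + 109 = 287
C(12) = 1 + C(11) + C(10) = 1 + 287 + 177 = 465
C(13) = 1 + C(12) + C(11) = 1 + 465 + 287 = 753
C(14) = 1 + C(13) + C(12) = 1 + 753 + 465 = 1219
C(15) = 1 + C(14) + C(13) = 1 + 1219 + 753 = 1973
C(16) = 1 + C(15) + C(14) = 1 + 1973 + 1219 = 3193
C(17) = 1 + C(16) + C(15) = 1 + 3193 + 1973 = 5167
C(18) = 1 + C(17) + C(16) = 1 + 5167 + 3193 = 8361
C(19) = 1 + C(18) + C(17) = 1 + 8361 + 5167 = 13529
C(20) = 1 + C(19) + C(18) = 1 + 13529 + 8361 = 21891
C(21) = 1 + C(20) + C(19) = 1 + 21891 + 13529 = 35421
C(22) = 1 + C(21) + C(20) = 1 + 35421 + 21891 = 57313

57313


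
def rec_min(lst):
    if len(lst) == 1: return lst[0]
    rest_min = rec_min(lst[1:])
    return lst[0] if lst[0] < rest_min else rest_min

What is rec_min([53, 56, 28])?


rec_min([53, 56, 28]): compare 53 with rec_min([56, 28])
rec_min([56, 28]): compare 56 with rec_min([28])
rec_min([28]) = 28  (base case)
Compare 56 with 28 -> 28
Compare 53 with 28 -> 28

28


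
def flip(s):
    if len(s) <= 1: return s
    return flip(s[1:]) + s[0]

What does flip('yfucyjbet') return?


flip('yfucyjbet') = flip('fucyjbet') + 'y'
flip('fucyjbet') = flip('ucyjbet') + 'f'
flip('ucyjbet') = flip('cyjbet') + 'u'
flip('cyjbet') = flip('yjbet') + 'c'
flip('yjbet') = flip('jbet') + 'y'
flip('jbet') = flip('bet') + 'j'
flip('bet') = flip('et') + 'b'
flip('et') = flip('t') + 'e'
flip('t') = 't'  (base case)
Concatenating: 't' + 'e' + 'b' + 'j' + 'y' + 'c' + 'u' + 'f' + 'y' = 'tebjycufy'

tebjycufy


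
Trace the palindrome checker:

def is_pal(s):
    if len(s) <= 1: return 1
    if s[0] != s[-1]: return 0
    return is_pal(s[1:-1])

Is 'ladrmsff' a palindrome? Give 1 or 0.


is_pal('ladrmsff'): s[0]='l' != s[-1]='f' -> return 0
Result: 0 (not a palindrome)

0


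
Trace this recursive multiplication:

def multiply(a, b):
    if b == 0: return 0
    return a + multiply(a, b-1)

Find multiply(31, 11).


multiply(31, 11) = 31 + multiply(31, 10)
multiply(31, 10) = 31 + multiply(31, 9)
multiply(31, 9) = 31 + multiply(31, 8)
multiply(31, 8) = 31 + multiply(31, 7)
multiply(31, 7) = 31 + multiply(31, 6)
multiply(31, 6) = 31 + multiply(31, 5)
multiply(31, 5) = 31 + multiply(31, 4)
multiply(31, 4) = 31 + multiply(31, 3)
multiply(31, 3) = 31 + multiply(31, 2)
multiply(31, 2) = 31 + multiply(31, 1)
multiply(31, 1) = 31 + multiply(31, 0)
multiply(31, 0) = 0  (base case)
Total: 31 + 31 + 31 + 31 + 31 + 31 + 31 + 31 + 31 + 31 + 31 + 0 = 341

341


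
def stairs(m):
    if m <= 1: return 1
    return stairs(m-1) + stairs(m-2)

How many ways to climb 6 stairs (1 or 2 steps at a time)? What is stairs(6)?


Building up from base cases:
stairs(0) = 1
stairs(1) = 1
stairs(2) = stairs(1) + stairs(0) = 1 + 1 = 2
stairs(3) = stairs(2) + stairs(1) = 2 + 1 = 3
stairs(4) = stairs(3) + stairs(2) = 3 + 2 = 5
stairs(5) = stairs(4) + stairs(3) = 5 + 3 = 8
stairs(6) = stairs(5) + stairs(4) = 8 + 5 = 13

13


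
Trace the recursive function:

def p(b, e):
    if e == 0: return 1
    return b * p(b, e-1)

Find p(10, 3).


p(10, 3)
= 10 * p(10, 2)
= 10 * 10 * p(10, 1)
= 10 * 10 * 10 * p(10, 0)
= 10 * 10 * 10 * 1
= 1000

1000


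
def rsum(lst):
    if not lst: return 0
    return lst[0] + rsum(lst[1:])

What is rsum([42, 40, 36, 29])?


rsum([42, 40, 36, 29]) = 42 + rsum([40, 36, 29])
rsum([40, 36, 29]) = 40 + rsum([36, 29])
rsum([36, 29]) = 36 + rsum([29])
rsum([29]) = 29 + rsum([])
rsum([]) = 0  (base case)
Total: 42 + 40 + 36 + 29 + 0 = 147

147
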